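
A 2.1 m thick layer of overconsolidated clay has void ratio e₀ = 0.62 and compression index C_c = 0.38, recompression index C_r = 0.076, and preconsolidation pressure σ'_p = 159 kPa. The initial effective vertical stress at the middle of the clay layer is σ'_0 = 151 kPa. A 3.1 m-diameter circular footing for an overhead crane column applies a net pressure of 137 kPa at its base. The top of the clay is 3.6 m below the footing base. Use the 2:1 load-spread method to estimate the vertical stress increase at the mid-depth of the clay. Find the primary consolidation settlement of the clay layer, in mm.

S_c ≈ 20.2 mm

Mid-depth of clay below the footing base: z = 3.6 + 2.1/2 = 4.65 m.
Stress increase at mid-clay by the 2:1 spreading method:
Δσ ≈ qD²/(D+z)² = 137×3.1²/(3.1+4.65)² = 21.92 kPa
Final effective stress: σ'_f = 151 + 21.92 = 172.92 kPa.
σ'_f = 172.92 > σ'_p = 159 kPa, so the stress path crosses the preconsolidation pressure — recompression up to σ'_p, then virgin compression beyond:
S_c = H/(1+e₀)·[C_r·log₁₀(σ'_p/σ'_0) + C_c·log₁₀(σ'_f/σ'_p)]
    = 2.1/1.62 × [0.076×log₁₀(159/151) + 0.38×log₁₀(172.92/159)]
    = 1.2963 × [0.0017039 + 0.01385] = 0.02016 m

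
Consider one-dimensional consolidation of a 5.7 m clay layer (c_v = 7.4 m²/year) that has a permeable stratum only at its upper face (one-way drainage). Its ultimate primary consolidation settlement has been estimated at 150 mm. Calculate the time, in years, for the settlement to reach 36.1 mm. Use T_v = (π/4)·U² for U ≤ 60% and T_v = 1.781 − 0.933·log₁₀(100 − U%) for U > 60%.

t ≈ 0.2 years

Drainage path length: H_d = H = 5.7 m (single drainage).
U = S(t)/S_ult = 36.1/150 = 0.2407.
U ≤ 60%: T_v = (π/4)·U² = (π/4)×0.24067² = 0.045491.
t = T_v·H_d²/c_v = 0.045491×5.7²/7.4 = 0.1997 years.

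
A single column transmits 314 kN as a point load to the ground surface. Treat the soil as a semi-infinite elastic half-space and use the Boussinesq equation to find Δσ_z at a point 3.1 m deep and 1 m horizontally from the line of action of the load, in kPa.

Δσ_z ≈ 12.2 kPa

Boussinesq vertical stress below a point load on an elastic half-space:
Δσ_z = 3P/(2πz²) · [1 + (r/z)²]^(−5/2)
r/z = 1/3.1 = 0.32258; [1+(r/z)²]^(−5/2) = 0.78076.
Δσ_z = 3×314/(2π×3.1²) × 0.78076 = 15.601 × 0.78076 = 12.18 kPa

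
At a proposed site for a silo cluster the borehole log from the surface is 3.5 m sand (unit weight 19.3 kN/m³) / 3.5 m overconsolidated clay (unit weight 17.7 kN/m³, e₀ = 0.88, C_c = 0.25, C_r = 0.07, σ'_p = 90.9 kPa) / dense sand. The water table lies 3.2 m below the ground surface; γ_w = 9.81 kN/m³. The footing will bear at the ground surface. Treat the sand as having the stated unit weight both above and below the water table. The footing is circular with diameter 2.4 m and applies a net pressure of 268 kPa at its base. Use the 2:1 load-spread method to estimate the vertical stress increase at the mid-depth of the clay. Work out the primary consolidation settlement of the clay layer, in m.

Mid-depth of clay below the ground surface: z = 3.5 + 3.5/2 = 5.25 m.
Total vertical stress at mid-clay: σ_v = 19.3×3.5 + 17.7×1.75 = 98.525 kPa.
Pore pressure: u = 9.81×(5.25 − 3.2) = 20.11 kPa.
Initial effective stress: σ'_0 = σ_v − u = 98.525 − 20.11 = 78.415 kPa.
Stress increase at mid-clay by the 2:1 spreading method:
Δσ ≈ qD²/(D+z)² = 268×2.4²/(2.4+5.25)² = 26.378 kPa
Final effective stress: σ'_f = 78.415 + 26.378 = 104.79 kPa.
σ'_f = 104.79 > σ'_p = 90.9 kPa, so the stress path crosses the preconsolidation pressure — recompression up to σ'_p, then virgin compression beyond:
S_c = H/(1+e₀)·[C_r·log₁₀(σ'_p/σ'_0) + C_c·log₁₀(σ'_f/σ'_p)]
    = 3.5/1.88 × [0.07×log₁₀(90.9/78.415) + 0.25×log₁₀(104.79/90.9)]
    = 1.8617 × [0.0044915 + 0.015439] = 0.0371 m

S_c ≈ 0.0371 m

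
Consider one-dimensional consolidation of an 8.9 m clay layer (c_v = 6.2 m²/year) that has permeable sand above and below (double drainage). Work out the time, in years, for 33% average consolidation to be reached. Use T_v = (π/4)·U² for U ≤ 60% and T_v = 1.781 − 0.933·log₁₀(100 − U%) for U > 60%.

Drainage path length: H_d = H/2 = 4.45 m (double drainage).
U ≤ 60%: T_v = (π/4)·U² = (π/4)×0.33² = 0.08553.
t = T_v·H_d²/c_v = 0.08553×4.45²/6.2 = 0.2732 years.

t ≈ 0.273 years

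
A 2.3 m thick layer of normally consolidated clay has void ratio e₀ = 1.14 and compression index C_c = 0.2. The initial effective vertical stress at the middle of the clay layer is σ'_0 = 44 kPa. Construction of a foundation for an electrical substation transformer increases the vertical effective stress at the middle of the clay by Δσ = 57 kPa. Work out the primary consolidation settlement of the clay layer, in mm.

S_c ≈ 77.6 mm

Final effective stress: σ'_f = σ'_0 + Δσ = 44 + 57 = 101 kPa.
Normally consolidated clay, so the full stress increment lies on the virgin compression line:
S_c = C_c·H/(1+e₀)·log₁₀(σ'_f/σ'_0) = 0.2×2.3/(1+1.14)×log₁₀(101/44)
    = 0.21495 × 0.36087 = 0.07757 m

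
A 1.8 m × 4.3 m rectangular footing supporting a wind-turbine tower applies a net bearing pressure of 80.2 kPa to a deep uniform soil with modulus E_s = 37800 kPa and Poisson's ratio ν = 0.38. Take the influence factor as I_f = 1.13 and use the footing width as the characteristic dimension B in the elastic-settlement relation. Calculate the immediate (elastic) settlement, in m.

Immediate (elastic) settlement: S_e = q·B·(1−ν²)/E_s · I_f.
S_e = 80.2 × 1.8 × (1 − 0.38²) / 37800 × 1.13
    = 80.2 × 1.8 × 0.8556 / 37800 × 1.13
    = 0.003692 m

S_e ≈ 0.00369 m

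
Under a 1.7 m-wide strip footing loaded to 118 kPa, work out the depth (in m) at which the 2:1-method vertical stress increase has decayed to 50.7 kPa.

z ≈ 2.26 m

2:1 spreading — at depth z the loaded area has grown by z in each plan dimension:
qB/(B+z) = Δσ_z ⇒ z = qB/Δσ_z − B = 118×1.7/50.7 − 1.7 = 2.257 m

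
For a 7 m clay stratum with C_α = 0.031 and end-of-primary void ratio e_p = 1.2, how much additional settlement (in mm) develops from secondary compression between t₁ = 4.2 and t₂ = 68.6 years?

Secondary compression: S_s = C_α·H/(1+e_p)·log₁₀(t₂/t₁)
S_s = 0.031×7/(1+1.2)×log₁₀(68.6/4.2)
    = 0.09864 × 1.213 = 0.1197 m

S_s ≈ 120 mm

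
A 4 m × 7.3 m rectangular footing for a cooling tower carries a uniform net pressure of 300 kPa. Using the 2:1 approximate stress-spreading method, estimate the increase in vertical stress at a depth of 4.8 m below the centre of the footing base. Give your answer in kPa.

By the 2:1 method the load spreads at 1 horizontal : 2 vertical, so at depth z the loaded area has grown by z in each plan dimension:
Δσ = qBL/((B+z)(L+z)) = 300×4×7.3/((4+4.8)(7.3+4.8)) = 82.269 kPa

Δσ_z ≈ 82.3 kPa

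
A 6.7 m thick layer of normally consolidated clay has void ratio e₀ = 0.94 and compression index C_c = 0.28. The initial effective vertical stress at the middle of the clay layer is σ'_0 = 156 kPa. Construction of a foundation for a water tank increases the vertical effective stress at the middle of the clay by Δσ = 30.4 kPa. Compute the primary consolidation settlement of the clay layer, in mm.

S_c ≈ 74.8 mm

Final effective stress: σ'_f = σ'_0 + Δσ = 156 + 30.4 = 186.4 kPa.
Normally consolidated clay, so the full stress increment lies on the virgin compression line:
S_c = C_c·H/(1+e₀)·log₁₀(σ'_f/σ'_0) = 0.28×6.7/(1+0.94)×log₁₀(186.4/156)
    = 0.96701 × 0.077321 = 0.07477 m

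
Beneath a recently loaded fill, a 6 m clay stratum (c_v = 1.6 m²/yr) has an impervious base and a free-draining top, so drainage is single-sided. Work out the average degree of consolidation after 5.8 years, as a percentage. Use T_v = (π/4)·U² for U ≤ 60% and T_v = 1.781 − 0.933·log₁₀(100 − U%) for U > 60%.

Drainage path length: H_d = H = 6 m (single drainage).
T_v = c_v·t/H_d² = 1.6×5.8/6² = 0.25778.
T_v = 0.25778 corresponds to the U ≤ 60% branch:
U = √(4T_v/π) = 0.5729

U ≈ 57.3 %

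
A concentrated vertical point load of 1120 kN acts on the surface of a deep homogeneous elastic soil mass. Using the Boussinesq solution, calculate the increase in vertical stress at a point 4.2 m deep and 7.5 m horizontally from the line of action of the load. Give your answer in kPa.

Δσ_z ≈ 0.844 kPa

Boussinesq vertical stress below a point load on an elastic half-space:
Δσ_z = 3P/(2πz²) · [1 + (r/z)²]^(−5/2)
r/z = 7.5/4.2 = 1.7857; [1+(r/z)²]^(−5/2) = 0.027847.
Δσ_z = 3×1120/(2π×4.2²) × 0.027847 = 30.315 × 0.027847 = 0.8442 kPa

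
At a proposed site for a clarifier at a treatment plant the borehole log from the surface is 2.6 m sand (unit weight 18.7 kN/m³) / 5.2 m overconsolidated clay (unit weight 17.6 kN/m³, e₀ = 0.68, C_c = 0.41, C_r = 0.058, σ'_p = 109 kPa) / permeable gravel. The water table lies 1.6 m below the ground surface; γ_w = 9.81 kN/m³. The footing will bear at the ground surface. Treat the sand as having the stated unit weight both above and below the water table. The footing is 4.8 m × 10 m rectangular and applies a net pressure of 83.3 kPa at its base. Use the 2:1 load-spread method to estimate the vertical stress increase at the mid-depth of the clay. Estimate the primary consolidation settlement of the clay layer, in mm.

Mid-depth of clay below the ground surface: z = 2.6 + 5.2/2 = 5.2 m.
Total vertical stress at mid-clay: σ_v = 18.7×2.6 + 17.6×2.6 = 94.38 kPa.
Pore pressure: u = 9.81×(5.2 − 1.6) = 35.316 kPa.
Initial effective stress: σ'_0 = σ_v − u = 94.38 − 35.316 = 59.064 kPa.
Stress increase at mid-clay by the 2:1 spreading method:
Δσ = qBL/((B+z)(L+z)) = 83.3×4.8×10/((4.8+5.2)(10+5.2)) = 26.305 kPa
Final effective stress: σ'_f = 59.064 + 26.305 = 85.369 kPa.
σ'_f = 85.369 ≤ σ'_p = 109 kPa, so the clay remains overconsolidated and only the recompression index applies:
S_c = C_r·H/(1+e₀)·log₁₀(σ'_f/σ'_0) = 0.058×5.2/1.68×log₁₀(85.369/59.064)
    = 0.17952 × 0.15998 = 0.02872 m

S_c ≈ 28.7 mm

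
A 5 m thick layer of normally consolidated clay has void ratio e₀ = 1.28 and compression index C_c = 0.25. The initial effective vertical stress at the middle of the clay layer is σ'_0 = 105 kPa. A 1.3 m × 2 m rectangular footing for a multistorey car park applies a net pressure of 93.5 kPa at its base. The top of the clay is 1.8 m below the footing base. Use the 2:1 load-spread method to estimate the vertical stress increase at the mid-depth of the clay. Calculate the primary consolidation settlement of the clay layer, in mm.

Mid-depth of clay below the footing base: z = 1.8 + 5/2 = 4.3 m.
Stress increase at mid-clay by the 2:1 spreading method:
Δσ = qBL/((B+z)(L+z)) = 93.5×1.3×2/((1.3+4.3)(2+4.3)) = 6.8906 kPa
Final effective stress: σ'_f = σ'_0 + Δσ = 105 + 6.8906 = 111.89 kPa.
Normally consolidated clay, so the full stress increment lies on the virgin compression line:
S_c = C_c·H/(1+e₀)·log₁₀(σ'_f/σ'_0) = 0.25×5/(1+1.28)×log₁₀(111.89/105)
    = 0.54825 × 0.027602 = 0.01513 m

S_c ≈ 15.1 mm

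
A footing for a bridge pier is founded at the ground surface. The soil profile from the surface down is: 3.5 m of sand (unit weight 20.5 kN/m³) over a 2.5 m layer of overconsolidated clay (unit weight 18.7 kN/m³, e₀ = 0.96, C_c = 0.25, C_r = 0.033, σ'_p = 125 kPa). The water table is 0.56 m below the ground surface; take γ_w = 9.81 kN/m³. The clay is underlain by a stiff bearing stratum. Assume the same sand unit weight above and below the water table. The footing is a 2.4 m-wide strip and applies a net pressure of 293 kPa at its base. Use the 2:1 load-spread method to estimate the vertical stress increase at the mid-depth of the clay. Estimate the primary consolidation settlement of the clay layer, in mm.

Mid-depth of clay below the ground surface: z = 3.5 + 2.5/2 = 4.75 m.
Total vertical stress at mid-clay: σ_v = 20.5×3.5 + 18.7×1.25 = 95.125 kPa.
Pore pressure: u = 9.81×(4.75 − 0.56) = 41.104 kPa.
Initial effective stress: σ'_0 = σ_v − u = 95.125 − 41.104 = 54.021 kPa.
Stress increase at mid-clay by the 2:1 spreading method:
Δσ = qB/(B+z) = 293×2.4/(2.4+4.75) = 98.35 kPa
Final effective stress: σ'_f = 54.021 + 98.35 = 152.37 kPa.
σ'_f = 152.37 > σ'_p = 125 kPa, so the stress path crosses the preconsolidation pressure — recompression up to σ'_p, then virgin compression beyond:
S_c = H/(1+e₀)·[C_r·log₁₀(σ'_p/σ'_0) + C_c·log₁₀(σ'_f/σ'_p)]
    = 2.5/1.96 × [0.033×log₁₀(125/54.021) + 0.25×log₁₀(152.37/125)]
    = 1.2755 × [0.012023 + 0.021497] = 0.04275 m

S_c ≈ 42.8 mm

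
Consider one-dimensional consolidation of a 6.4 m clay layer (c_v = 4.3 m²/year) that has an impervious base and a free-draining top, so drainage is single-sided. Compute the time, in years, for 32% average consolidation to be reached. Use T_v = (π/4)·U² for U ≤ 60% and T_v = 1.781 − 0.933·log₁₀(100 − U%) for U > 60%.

t ≈ 0.766 years

Drainage path length: H_d = H = 6.4 m (single drainage).
U ≤ 60%: T_v = (π/4)·U² = (π/4)×0.32² = 0.080425.
t = T_v·H_d²/c_v = 0.080425×6.4²/4.3 = 0.7661 years.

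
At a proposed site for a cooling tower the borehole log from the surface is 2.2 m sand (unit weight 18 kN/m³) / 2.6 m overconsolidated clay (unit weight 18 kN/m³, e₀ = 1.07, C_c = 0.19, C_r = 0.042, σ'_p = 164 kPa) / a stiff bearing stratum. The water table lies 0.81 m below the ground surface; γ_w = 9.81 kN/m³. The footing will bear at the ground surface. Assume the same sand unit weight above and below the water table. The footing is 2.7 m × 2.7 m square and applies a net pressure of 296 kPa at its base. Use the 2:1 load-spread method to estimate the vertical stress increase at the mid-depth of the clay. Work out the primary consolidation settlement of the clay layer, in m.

Mid-depth of clay below the ground surface: z = 2.2 + 2.6/2 = 3.5 m.
Total vertical stress at mid-clay: σ_v = 18×2.2 + 18×1.3 = 63 kPa.
Pore pressure: u = 9.81×(3.5 − 0.81) = 26.389 kPa.
Initial effective stress: σ'_0 = σ_v − u = 63 − 26.389 = 36.611 kPa.
Stress increase at mid-clay by the 2:1 spreading method:
Δσ = qBL/((B+z)(L+z)) = 296×2.7×2.7/((2.7+3.5)(2.7+3.5)) = 56.135 kPa
Final effective stress: σ'_f = 36.611 + 56.135 = 92.746 kPa.
σ'_f = 92.746 ≤ σ'_p = 164 kPa, so the clay remains overconsolidated and only the recompression index applies:
S_c = C_r·H/(1+e₀)·log₁₀(σ'_f/σ'_0) = 0.042×2.6/2.07×log₁₀(92.746/36.611)
    = 0.052752 × 0.40368 = 0.02129 m

S_c ≈ 0.0213 m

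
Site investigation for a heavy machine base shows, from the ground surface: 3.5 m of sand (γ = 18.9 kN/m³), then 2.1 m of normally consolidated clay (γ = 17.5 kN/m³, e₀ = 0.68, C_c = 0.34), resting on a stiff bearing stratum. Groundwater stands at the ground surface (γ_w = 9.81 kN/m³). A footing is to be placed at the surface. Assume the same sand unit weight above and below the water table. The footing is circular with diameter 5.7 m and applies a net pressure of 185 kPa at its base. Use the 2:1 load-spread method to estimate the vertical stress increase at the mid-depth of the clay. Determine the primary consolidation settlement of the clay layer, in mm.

S_c ≈ 164 mm

Mid-depth of clay below the ground surface: z = 3.5 + 2.1/2 = 4.55 m.
Total vertical stress at mid-clay: σ_v = 18.9×3.5 + 17.5×1.05 = 84.525 kPa.
Pore pressure: u = 9.81×(4.55 − 0) = 44.636 kPa.
Initial effective stress: σ'_0 = σ_v − u = 84.525 − 44.636 = 39.889 kPa.
Stress increase at mid-clay by the 2:1 spreading method:
Δσ ≈ qD²/(D+z)² = 185×5.7²/(5.7+4.55)² = 57.21 kPa
Final effective stress: σ'_f = σ'_0 + Δσ = 39.889 + 57.21 = 97.099 kPa.
Normally consolidated clay, so the full stress increment lies on the virgin compression line:
S_c = C_c·H/(1+e₀)·log₁₀(σ'_f/σ'_0) = 0.34×2.1/(1+0.68)×log₁₀(97.099/39.889)
    = 0.425 × 0.38636 = 0.1642 m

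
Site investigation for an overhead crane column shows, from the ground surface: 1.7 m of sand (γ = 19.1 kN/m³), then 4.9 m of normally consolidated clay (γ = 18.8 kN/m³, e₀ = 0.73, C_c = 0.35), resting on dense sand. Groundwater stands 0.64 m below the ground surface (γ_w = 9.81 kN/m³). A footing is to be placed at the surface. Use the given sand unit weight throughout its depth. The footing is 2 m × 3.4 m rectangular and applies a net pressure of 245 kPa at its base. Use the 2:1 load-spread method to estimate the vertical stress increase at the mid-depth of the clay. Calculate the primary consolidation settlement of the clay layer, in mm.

Mid-depth of clay below the ground surface: z = 1.7 + 4.9/2 = 4.15 m.
Total vertical stress at mid-clay: σ_v = 19.1×1.7 + 18.8×2.45 = 78.53 kPa.
Pore pressure: u = 9.81×(4.15 − 0.64) = 34.433 kPa.
Initial effective stress: σ'_0 = σ_v − u = 78.53 − 34.433 = 44.097 kPa.
Stress increase at mid-clay by the 2:1 spreading method:
Δσ = qBL/((B+z)(L+z)) = 245×2×3.4/((2+4.15)(3.4+4.15)) = 35.88 kPa
Final effective stress: σ'_f = σ'_0 + Δσ = 44.097 + 35.88 = 79.977 kPa.
Normally consolidated clay, so the full stress increment lies on the virgin compression line:
S_c = C_c·H/(1+e₀)·log₁₀(σ'_f/σ'_0) = 0.35×4.9/(1+0.73)×log₁₀(79.977/44.097)
    = 0.99133 × 0.25856 = 0.2563 m

S_c ≈ 256 mm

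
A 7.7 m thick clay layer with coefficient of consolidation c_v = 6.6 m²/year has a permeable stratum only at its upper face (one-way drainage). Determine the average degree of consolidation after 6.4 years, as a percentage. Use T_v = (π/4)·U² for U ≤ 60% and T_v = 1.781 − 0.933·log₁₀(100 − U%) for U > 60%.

Drainage path length: H_d = H = 7.7 m (single drainage).
T_v = c_v·t/H_d² = 6.6×6.4/7.7² = 0.71243.
T_v = 0.71243 corresponds to the U > 60% branch:
U = 1 − 10^((1.781 − T_v)/0.933)/100 = 0.8603

U ≈ 86 %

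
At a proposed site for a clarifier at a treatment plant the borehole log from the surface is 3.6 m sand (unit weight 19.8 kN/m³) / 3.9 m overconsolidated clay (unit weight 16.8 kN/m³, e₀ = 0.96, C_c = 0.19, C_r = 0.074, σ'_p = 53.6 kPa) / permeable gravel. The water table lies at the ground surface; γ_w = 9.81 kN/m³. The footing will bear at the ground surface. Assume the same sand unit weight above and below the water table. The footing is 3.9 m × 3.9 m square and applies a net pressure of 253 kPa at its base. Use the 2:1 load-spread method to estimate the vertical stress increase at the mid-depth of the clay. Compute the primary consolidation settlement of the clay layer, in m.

S_c ≈ 0.0949 m

Mid-depth of clay below the ground surface: z = 3.6 + 3.9/2 = 5.55 m.
Total vertical stress at mid-clay: σ_v = 19.8×3.6 + 16.8×1.95 = 104.04 kPa.
Pore pressure: u = 9.81×(5.55 − 0) = 54.446 kPa.
Initial effective stress: σ'_0 = σ_v − u = 104.04 − 54.446 = 49.594 kPa.
Stress increase at mid-clay by the 2:1 spreading method:
Δσ = qBL/((B+z)(L+z)) = 253×3.9×3.9/((3.9+5.55)(3.9+5.55)) = 43.091 kPa
Final effective stress: σ'_f = 49.594 + 43.091 = 92.685 kPa.
σ'_f = 92.685 > σ'_p = 53.6 kPa, so the stress path crosses the preconsolidation pressure — recompression up to σ'_p, then virgin compression beyond:
S_c = H/(1+e₀)·[C_r·log₁₀(σ'_p/σ'_0) + C_c·log₁₀(σ'_f/σ'_p)]
    = 3.9/1.96 × [0.074×log₁₀(53.6/49.594) + 0.19×log₁₀(92.685/53.6)]
    = 1.9898 × [0.0024964 + 0.04519] = 0.09489 m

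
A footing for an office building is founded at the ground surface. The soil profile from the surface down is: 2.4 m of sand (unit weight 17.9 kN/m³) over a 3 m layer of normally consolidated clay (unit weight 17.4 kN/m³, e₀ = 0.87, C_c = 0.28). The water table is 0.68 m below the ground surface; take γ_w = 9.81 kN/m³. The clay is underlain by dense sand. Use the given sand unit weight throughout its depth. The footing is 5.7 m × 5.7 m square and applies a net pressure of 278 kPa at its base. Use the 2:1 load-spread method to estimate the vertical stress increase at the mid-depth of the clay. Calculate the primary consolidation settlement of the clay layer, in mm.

Mid-depth of clay below the ground surface: z = 2.4 + 3/2 = 3.9 m.
Total vertical stress at mid-clay: σ_v = 17.9×2.4 + 17.4×1.5 = 69.06 kPa.
Pore pressure: u = 9.81×(3.9 − 0.68) = 31.588 kPa.
Initial effective stress: σ'_0 = σ_v − u = 69.06 − 31.588 = 37.472 kPa.
Stress increase at mid-clay by the 2:1 spreading method:
Δσ = qBL/((B+z)(L+z)) = 278×5.7×5.7/((5.7+3.9)(5.7+3.9)) = 98.006 kPa
Final effective stress: σ'_f = σ'_0 + Δσ = 37.472 + 98.006 = 135.48 kPa.
Normally consolidated clay, so the full stress increment lies on the virgin compression line:
S_c = C_c·H/(1+e₀)·log₁₀(σ'_f/σ'_0) = 0.28×3/(1+0.87)×log₁₀(135.48/37.472)
    = 0.4492 × 0.55817 = 0.2507 m

S_c ≈ 251 mm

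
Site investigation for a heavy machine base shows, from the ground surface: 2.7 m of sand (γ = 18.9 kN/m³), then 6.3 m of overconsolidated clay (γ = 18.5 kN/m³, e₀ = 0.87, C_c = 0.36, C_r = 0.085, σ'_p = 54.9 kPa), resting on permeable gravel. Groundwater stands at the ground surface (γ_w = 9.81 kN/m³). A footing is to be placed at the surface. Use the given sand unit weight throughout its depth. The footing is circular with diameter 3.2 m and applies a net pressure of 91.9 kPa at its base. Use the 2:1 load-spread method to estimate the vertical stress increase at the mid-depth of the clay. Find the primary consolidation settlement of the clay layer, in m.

Mid-depth of clay below the ground surface: z = 2.7 + 6.3/2 = 5.85 m.
Total vertical stress at mid-clay: σ_v = 18.9×2.7 + 18.5×3.15 = 109.31 kPa.
Pore pressure: u = 9.81×(5.85 − 0) = 57.389 kPa.
Initial effective stress: σ'_0 = σ_v − u = 109.31 − 57.389 = 51.921 kPa.
Stress increase at mid-clay by the 2:1 spreading method:
Δσ ≈ qD²/(D+z)² = 91.9×3.2²/(3.2+5.85)² = 11.49 kPa
Final effective stress: σ'_f = 51.921 + 11.49 = 63.411 kPa.
σ'_f = 63.411 > σ'_p = 54.9 kPa, so the stress path crosses the preconsolidation pressure — recompression up to σ'_p, then virgin compression beyond:
S_c = H/(1+e₀)·[C_r·log₁₀(σ'_p/σ'_0) + C_c·log₁₀(σ'_f/σ'_p)]
    = 6.3/1.87 × [0.085×log₁₀(54.9/51.921) + 0.36×log₁₀(63.411/54.9)]
    = 3.369 × [0.0020595 + 0.022533] = 0.08285 m

S_c ≈ 0.0829 m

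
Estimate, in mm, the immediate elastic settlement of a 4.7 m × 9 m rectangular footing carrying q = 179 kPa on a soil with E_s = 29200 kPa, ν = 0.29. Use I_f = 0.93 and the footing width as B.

S_e ≈ 24.5 mm

Immediate (elastic) settlement: S_e = q·B·(1−ν²)/E_s · I_f.
S_e = 179 × 4.7 × (1 − 0.29²) / 29200 × 0.93
    = 179 × 4.7 × 0.9159 / 29200 × 0.93
    = 0.02454 m = 24.54 mm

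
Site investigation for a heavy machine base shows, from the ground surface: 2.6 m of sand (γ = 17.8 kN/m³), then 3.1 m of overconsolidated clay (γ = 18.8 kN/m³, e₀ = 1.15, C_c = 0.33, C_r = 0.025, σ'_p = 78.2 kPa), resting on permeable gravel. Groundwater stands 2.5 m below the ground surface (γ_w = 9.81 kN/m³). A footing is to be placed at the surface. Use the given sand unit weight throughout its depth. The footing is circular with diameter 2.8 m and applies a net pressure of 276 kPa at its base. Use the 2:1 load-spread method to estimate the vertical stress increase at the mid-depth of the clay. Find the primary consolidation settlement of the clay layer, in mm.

Mid-depth of clay below the ground surface: z = 2.6 + 3.1/2 = 4.15 m.
Total vertical stress at mid-clay: σ_v = 17.8×2.6 + 18.8×1.55 = 75.42 kPa.
Pore pressure: u = 9.81×(4.15 − 2.5) = 16.186 kPa.
Initial effective stress: σ'_0 = σ_v − u = 75.42 − 16.186 = 59.234 kPa.
Stress increase at mid-clay by the 2:1 spreading method:
Δσ ≈ qD²/(D+z)² = 276×2.8²/(2.8+4.15)² = 44.798 kPa
Final effective stress: σ'_f = 59.234 + 44.798 = 104.03 kPa.
σ'_f = 104.03 > σ'_p = 78.2 kPa, so the stress path crosses the preconsolidation pressure — recompression up to σ'_p, then virgin compression beyond:
S_c = H/(1+e₀)·[C_r·log₁₀(σ'_p/σ'_0) + C_c·log₁₀(σ'_f/σ'_p)]
    = 3.1/2.15 × [0.025×log₁₀(78.2/59.234) + 0.33×log₁₀(104.03/78.2)]
    = 1.4419 × [0.0030159 + 0.040904] = 0.06333 m

S_c ≈ 63.3 mm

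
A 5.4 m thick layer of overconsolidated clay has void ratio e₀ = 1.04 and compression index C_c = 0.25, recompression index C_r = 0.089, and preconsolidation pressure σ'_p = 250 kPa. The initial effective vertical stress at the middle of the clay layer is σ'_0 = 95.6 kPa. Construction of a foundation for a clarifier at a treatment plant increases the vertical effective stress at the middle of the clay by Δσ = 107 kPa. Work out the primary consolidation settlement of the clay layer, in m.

S_c ≈ 0.0768 m

Final effective stress: σ'_f = 95.6 + 107 = 202.6 kPa.
σ'_f = 202.6 ≤ σ'_p = 250 kPa, so the clay remains overconsolidated and only the recompression index applies:
S_c = C_r·H/(1+e₀)·log₁₀(σ'_f/σ'_0) = 0.089×5.4/2.04×log₁₀(202.6/95.6)
    = 0.23559 × 0.32618 = 0.07685 m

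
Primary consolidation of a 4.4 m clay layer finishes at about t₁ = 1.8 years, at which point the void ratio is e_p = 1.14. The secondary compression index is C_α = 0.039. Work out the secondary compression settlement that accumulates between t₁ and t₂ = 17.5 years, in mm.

S_s ≈ 79.2 mm

Secondary compression: S_s = C_α·H/(1+e_p)·log₁₀(t₂/t₁)
S_s = 0.039×4.4/(1+1.14)×log₁₀(17.5/1.8)
    = 0.08019 × 0.9878 = 0.07921 m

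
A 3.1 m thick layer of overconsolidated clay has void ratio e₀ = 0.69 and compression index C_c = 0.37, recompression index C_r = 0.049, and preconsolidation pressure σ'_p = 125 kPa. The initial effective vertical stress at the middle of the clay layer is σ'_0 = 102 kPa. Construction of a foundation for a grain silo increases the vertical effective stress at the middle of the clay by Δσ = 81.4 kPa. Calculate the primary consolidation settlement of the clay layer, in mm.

S_c ≈ 121 mm

Final effective stress: σ'_f = 102 + 81.4 = 183.4 kPa.
σ'_f = 183.4 > σ'_p = 125 kPa, so the stress path crosses the preconsolidation pressure — recompression up to σ'_p, then virgin compression beyond:
S_c = H/(1+e₀)·[C_r·log₁₀(σ'_p/σ'_0) + C_c·log₁₀(σ'_f/σ'_p)]
    = 3.1/1.69 × [0.049×log₁₀(125/102) + 0.37×log₁₀(183.4/125)]
    = 1.8343 × [0.0043272 + 0.061601] = 0.1209 m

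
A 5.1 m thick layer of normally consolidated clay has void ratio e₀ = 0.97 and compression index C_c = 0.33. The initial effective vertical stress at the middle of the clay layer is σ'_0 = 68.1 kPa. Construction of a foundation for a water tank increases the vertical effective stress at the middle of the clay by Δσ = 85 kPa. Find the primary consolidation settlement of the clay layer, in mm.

S_c ≈ 301 mm

Final effective stress: σ'_f = σ'_0 + Δσ = 68.1 + 85 = 153.1 kPa.
Normally consolidated clay, so the full stress increment lies on the virgin compression line:
S_c = C_c·H/(1+e₀)·log₁₀(σ'_f/σ'_0) = 0.33×5.1/(1+0.97)×log₁₀(153.1/68.1)
    = 0.85431 × 0.35183 = 0.3006 m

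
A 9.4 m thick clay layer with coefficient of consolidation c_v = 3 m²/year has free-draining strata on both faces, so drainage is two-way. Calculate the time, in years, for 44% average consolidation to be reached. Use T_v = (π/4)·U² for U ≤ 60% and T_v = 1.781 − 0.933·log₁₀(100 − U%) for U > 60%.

Drainage path length: H_d = H/2 = 4.7 m (double drainage).
U ≤ 60%: T_v = (π/4)·U² = (π/4)×0.44² = 0.15205.
t = T_v·H_d²/c_v = 0.15205×4.7²/3 = 1.12 years.

t ≈ 1.12 years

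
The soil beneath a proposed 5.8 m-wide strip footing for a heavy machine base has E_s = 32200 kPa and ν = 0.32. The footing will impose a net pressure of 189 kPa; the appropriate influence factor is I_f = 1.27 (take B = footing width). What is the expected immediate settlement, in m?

S_e ≈ 0.0388 m

Immediate (elastic) settlement: S_e = q·B·(1−ν²)/E_s · I_f.
S_e = 189 × 5.8 × (1 − 0.32²) / 32200 × 1.27
    = 189 × 5.8 × 0.8976 / 32200 × 1.27
    = 0.03881 m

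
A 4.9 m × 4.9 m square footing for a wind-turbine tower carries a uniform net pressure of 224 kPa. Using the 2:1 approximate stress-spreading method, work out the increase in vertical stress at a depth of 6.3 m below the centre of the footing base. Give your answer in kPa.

By the 2:1 method the load spreads at 1 horizontal : 2 vertical, so at depth z the loaded area has grown by z in each plan dimension:
Δσ = qBL/((B+z)(L+z)) = 224×4.9×4.9/((4.9+6.3)(4.9+6.3)) = 42.875 kPa

Δσ_z ≈ 42.9 kPa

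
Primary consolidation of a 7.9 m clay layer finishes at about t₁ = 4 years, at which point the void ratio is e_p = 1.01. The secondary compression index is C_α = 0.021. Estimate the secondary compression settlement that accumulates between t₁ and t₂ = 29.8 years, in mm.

S_s ≈ 72 mm

Secondary compression: S_s = C_α·H/(1+e_p)·log₁₀(t₂/t₁)
S_s = 0.021×7.9/(1+1.01)×log₁₀(29.8/4)
    = 0.08254 × 0.8722 = 0.07199 m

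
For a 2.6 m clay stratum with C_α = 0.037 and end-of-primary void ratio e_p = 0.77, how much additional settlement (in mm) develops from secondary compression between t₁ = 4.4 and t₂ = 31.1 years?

Secondary compression: S_s = C_α·H/(1+e_p)·log₁₀(t₂/t₁)
S_s = 0.037×2.6/(1+0.77)×log₁₀(31.1/4.4)
    = 0.05435 × 0.8493 = 0.04616 m

S_s ≈ 46.2 mm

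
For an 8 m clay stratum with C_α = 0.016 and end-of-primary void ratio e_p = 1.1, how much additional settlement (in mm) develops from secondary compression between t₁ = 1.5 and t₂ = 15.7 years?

Secondary compression: S_s = C_α·H/(1+e_p)·log₁₀(t₂/t₁)
S_s = 0.016×8/(1+1.1)×log₁₀(15.7/1.5)
    = 0.06095 × 1.02 = 0.06216 m

S_s ≈ 62.2 mm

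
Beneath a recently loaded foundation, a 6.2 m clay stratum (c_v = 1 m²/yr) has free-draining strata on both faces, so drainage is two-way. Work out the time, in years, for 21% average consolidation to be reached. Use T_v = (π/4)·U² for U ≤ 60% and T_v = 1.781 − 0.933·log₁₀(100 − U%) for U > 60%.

Drainage path length: H_d = H/2 = 3.1 m (double drainage).
U ≤ 60%: T_v = (π/4)·U² = (π/4)×0.21² = 0.034636.
t = T_v·H_d²/c_v = 0.034636×3.1²/1 = 0.3329 years.

t ≈ 0.333 years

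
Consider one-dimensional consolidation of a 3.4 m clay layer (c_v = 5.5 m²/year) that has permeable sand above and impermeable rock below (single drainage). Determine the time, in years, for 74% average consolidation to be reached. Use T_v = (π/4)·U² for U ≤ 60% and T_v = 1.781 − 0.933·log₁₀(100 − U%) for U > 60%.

Drainage path length: H_d = H = 3.4 m (single drainage).
U > 60%: T_v = 1.781 − 0.933·log₁₀(100 − 74) = 0.46083.
t = T_v·H_d²/c_v = 0.46083×3.4²/5.5 = 0.9686 years.

t ≈ 0.969 years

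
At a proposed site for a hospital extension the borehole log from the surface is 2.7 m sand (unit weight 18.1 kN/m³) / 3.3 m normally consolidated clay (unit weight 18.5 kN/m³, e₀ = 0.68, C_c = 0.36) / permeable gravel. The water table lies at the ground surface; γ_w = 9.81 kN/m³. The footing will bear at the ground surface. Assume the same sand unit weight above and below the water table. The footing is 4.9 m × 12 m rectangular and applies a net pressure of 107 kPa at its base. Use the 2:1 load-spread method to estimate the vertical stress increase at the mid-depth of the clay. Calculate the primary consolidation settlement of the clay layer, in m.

S_c ≈ 0.233 m

Mid-depth of clay below the ground surface: z = 2.7 + 3.3/2 = 4.35 m.
Total vertical stress at mid-clay: σ_v = 18.1×2.7 + 18.5×1.65 = 79.395 kPa.
Pore pressure: u = 9.81×(4.35 − 0) = 42.673 kPa.
Initial effective stress: σ'_0 = σ_v − u = 79.395 − 42.673 = 36.722 kPa.
Stress increase at mid-clay by the 2:1 spreading method:
Δσ = qBL/((B+z)(L+z)) = 107×4.9×12/((4.9+4.35)(12+4.35)) = 41.601 kPa
Final effective stress: σ'_f = σ'_0 + Δσ = 36.722 + 41.601 = 78.323 kPa.
Normally consolidated clay, so the full stress increment lies on the virgin compression line:
S_c = C_c·H/(1+e₀)·log₁₀(σ'_f/σ'_0) = 0.36×3.3/(1+0.68)×log₁₀(78.323/36.722)
    = 0.70714 × 0.32896 = 0.2326 m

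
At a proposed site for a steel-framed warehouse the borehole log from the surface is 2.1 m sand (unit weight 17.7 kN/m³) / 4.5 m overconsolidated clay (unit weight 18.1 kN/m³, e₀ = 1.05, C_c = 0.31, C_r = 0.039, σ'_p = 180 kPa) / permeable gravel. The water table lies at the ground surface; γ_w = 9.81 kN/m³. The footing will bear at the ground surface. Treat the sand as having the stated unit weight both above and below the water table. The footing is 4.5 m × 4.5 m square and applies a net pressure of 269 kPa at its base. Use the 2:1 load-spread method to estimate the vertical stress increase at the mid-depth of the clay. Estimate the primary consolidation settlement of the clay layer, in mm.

S_c ≈ 40.5 mm

Mid-depth of clay below the ground surface: z = 2.1 + 4.5/2 = 4.35 m.
Total vertical stress at mid-clay: σ_v = 17.7×2.1 + 18.1×2.25 = 77.895 kPa.
Pore pressure: u = 9.81×(4.35 − 0) = 42.673 kPa.
Initial effective stress: σ'_0 = σ_v − u = 77.895 − 42.673 = 35.222 kPa.
Stress increase at mid-clay by the 2:1 spreading method:
Δσ = qBL/((B+z)(L+z)) = 269×4.5×4.5/((4.5+4.35)(4.5+4.35)) = 69.549 kPa
Final effective stress: σ'_f = 35.222 + 69.549 = 104.77 kPa.
σ'_f = 104.77 ≤ σ'_p = 180 kPa, so the clay remains overconsolidated and only the recompression index applies:
S_c = C_r·H/(1+e₀)·log₁₀(σ'_f/σ'_0) = 0.039×4.5/2.05×log₁₀(104.77/35.222)
    = 0.085609 × 0.47342 = 0.04053 m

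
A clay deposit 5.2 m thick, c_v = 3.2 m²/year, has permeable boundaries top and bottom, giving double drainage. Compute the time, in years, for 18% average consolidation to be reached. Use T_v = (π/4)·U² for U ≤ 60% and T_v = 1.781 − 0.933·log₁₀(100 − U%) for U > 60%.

t ≈ 0.0538 years

Drainage path length: H_d = H/2 = 2.6 m (double drainage).
U ≤ 60%: T_v = (π/4)·U² = (π/4)×0.18² = 0.025447.
t = T_v·H_d²/c_v = 0.025447×2.6²/3.2 = 0.05376 years.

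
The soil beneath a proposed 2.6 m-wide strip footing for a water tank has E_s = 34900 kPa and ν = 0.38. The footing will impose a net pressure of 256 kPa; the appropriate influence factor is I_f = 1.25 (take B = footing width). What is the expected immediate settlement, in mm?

S_e ≈ 20.4 mm

Immediate (elastic) settlement: S_e = q·B·(1−ν²)/E_s · I_f.
S_e = 256 × 2.6 × (1 − 0.38²) / 34900 × 1.25
    = 256 × 2.6 × 0.8556 / 34900 × 1.25
    = 0.0204 m = 20.4 mm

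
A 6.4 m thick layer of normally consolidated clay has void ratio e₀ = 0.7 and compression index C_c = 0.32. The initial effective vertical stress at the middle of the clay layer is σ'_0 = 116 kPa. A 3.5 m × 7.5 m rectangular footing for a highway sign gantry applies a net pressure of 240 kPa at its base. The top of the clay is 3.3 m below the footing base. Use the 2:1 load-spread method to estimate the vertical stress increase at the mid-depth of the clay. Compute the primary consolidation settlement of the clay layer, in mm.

Mid-depth of clay below the footing base: z = 3.3 + 6.4/2 = 6.5 m.
Stress increase at mid-clay by the 2:1 spreading method:
Δσ = qBL/((B+z)(L+z)) = 240×3.5×7.5/((3.5+6.5)(7.5+6.5)) = 45 kPa
Final effective stress: σ'_f = σ'_0 + Δσ = 116 + 45 = 161 kPa.
Normally consolidated clay, so the full stress increment lies on the virgin compression line:
S_c = C_c·H/(1+e₀)·log₁₀(σ'_f/σ'_0) = 0.32×6.4/(1+0.7)×log₁₀(161/116)
    = 1.2047 × 0.14237 = 0.1715 m

S_c ≈ 172 mm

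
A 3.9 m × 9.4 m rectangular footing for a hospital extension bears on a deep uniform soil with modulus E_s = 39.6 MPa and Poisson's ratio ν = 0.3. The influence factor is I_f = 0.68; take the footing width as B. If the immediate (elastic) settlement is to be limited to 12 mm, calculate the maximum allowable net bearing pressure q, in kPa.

q ≈ 197 kPa

E_s = 39.6 MPa = 39600 kPa.
S_e = q·B·(1−ν²)/E_s · I_f  ⇒  q = S_e·E_s / (B·(1−ν²)·I_f).
q = 0.012 × 39600 / (3.9 × 0.91 × 0.68) = 196.9 kPa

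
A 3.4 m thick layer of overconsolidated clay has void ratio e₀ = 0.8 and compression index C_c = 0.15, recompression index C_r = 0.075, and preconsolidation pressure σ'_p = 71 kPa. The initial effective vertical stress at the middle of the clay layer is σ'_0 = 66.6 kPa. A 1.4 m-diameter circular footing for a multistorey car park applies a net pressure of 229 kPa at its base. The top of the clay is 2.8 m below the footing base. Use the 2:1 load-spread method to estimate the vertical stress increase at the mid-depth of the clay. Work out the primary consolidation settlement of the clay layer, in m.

S_c ≈ 0.0178 m

Mid-depth of clay below the footing base: z = 2.8 + 3.4/2 = 4.5 m.
Stress increase at mid-clay by the 2:1 spreading method:
Δσ ≈ qD²/(D+z)² = 229×1.4²/(1.4+4.5)² = 12.894 kPa
Final effective stress: σ'_f = 66.6 + 12.894 = 79.494 kPa.
σ'_f = 79.494 > σ'_p = 71 kPa, so the stress path crosses the preconsolidation pressure — recompression up to σ'_p, then virgin compression beyond:
S_c = H/(1+e₀)·[C_r·log₁₀(σ'_p/σ'_0) + C_c·log₁₀(σ'_f/σ'_p)]
    = 3.4/1.8 × [0.075×log₁₀(71/66.6) + 0.15×log₁₀(79.494/71)]
    = 1.8889 × [0.0020838 + 0.0073614] = 0.01784 m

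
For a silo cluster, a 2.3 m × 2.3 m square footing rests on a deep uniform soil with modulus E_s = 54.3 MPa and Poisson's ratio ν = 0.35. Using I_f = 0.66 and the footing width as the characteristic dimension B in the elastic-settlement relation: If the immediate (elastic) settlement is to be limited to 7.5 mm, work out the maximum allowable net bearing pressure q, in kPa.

q ≈ 306 kPa

E_s = 54.3 MPa = 54300 kPa.
S_e = q·B·(1−ν²)/E_s · I_f  ⇒  q = S_e·E_s / (B·(1−ν²)·I_f).
q = 0.0075 × 54300 / (2.3 × 0.8775 × 0.66) = 305.7 kPa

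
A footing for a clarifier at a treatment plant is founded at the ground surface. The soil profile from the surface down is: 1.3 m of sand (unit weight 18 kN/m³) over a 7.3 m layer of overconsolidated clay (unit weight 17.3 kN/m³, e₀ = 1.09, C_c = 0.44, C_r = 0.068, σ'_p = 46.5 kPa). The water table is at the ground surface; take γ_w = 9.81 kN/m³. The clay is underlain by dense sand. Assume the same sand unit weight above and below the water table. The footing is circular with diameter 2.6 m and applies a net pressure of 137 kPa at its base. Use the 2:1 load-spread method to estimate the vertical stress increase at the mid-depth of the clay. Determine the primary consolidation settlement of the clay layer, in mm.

S_c ≈ 124 mm

Mid-depth of clay below the ground surface: z = 1.3 + 7.3/2 = 4.95 m.
Total vertical stress at mid-clay: σ_v = 18×1.3 + 17.3×3.65 = 86.545 kPa.
Pore pressure: u = 9.81×(4.95 − 0) = 48.56 kPa.
Initial effective stress: σ'_0 = σ_v − u = 86.545 − 48.56 = 37.985 kPa.
Stress increase at mid-clay by the 2:1 spreading method:
Δσ ≈ qD²/(D+z)² = 137×2.6²/(2.6+4.95)² = 16.247 kPa
Final effective stress: σ'_f = 37.985 + 16.247 = 54.232 kPa.
σ'_f = 54.232 > σ'_p = 46.5 kPa, so the stress path crosses the preconsolidation pressure — recompression up to σ'_p, then virgin compression beyond:
S_c = H/(1+e₀)·[C_r·log₁₀(σ'_p/σ'_0) + C_c·log₁₀(σ'_f/σ'_p)]
    = 7.3/2.09 × [0.068×log₁₀(46.5/37.985) + 0.44×log₁₀(54.232/46.5)]
    = 3.4928 × [0.0059732 + 0.029393] = 0.1235 m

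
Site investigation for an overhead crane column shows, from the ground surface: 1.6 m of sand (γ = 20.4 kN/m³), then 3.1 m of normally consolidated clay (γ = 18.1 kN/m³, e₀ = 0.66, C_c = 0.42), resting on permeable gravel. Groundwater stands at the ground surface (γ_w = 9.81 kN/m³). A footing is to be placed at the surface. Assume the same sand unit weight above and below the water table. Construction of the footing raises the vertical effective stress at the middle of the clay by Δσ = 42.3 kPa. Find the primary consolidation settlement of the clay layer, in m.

Mid-depth of clay below the ground surface: z = 1.6 + 3.1/2 = 3.15 m.
Total vertical stress at mid-clay: σ_v = 20.4×1.6 + 18.1×1.55 = 60.695 kPa.
Pore pressure: u = 9.81×(3.15 − 0) = 30.902 kPa.
Initial effective stress: σ'_0 = σ_v − u = 60.695 − 30.902 = 29.793 kPa.
Final effective stress: σ'_f = σ'_0 + Δσ = 29.793 + 42.3 = 72.093 kPa.
Normally consolidated clay, so the full stress increment lies on the virgin compression line:
S_c = C_c·H/(1+e₀)·log₁₀(σ'_f/σ'_0) = 0.42×3.1/(1+0.66)×log₁₀(72.093/29.793)
    = 0.78434 × 0.38378 = 0.301 m

S_c ≈ 0.301 m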